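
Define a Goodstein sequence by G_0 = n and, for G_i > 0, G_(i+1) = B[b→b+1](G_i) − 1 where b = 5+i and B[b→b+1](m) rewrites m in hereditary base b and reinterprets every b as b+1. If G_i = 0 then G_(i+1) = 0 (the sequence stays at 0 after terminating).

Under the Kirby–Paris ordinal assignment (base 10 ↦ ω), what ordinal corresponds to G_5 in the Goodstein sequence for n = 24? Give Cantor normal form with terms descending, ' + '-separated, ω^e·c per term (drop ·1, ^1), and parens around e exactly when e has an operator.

ω·3 + 9

step 0: 24 = 4·5 + 4; sub 6 for 5: 4·6 + 4; = 28; G_1 = 28−1 = 27
step 1: 27 = 4·6 + 3; sub 7 for 6: 4·7 + 3; = 31; G_2 = 31−1 = 30
step 2: 30 = 4·7 + 2; sub 8 for 7: 4·8 + 2; = 34; G_3 = 34−1 = 33
step 3: 33 = 4·8 + 1; sub 9 for 8: 4·9 + 1; = 37; G_4 = 37−1 = 36
step 4: 36 = 4·9; sub 10 for 9: 4·10; = 40; G_5 = 40−1 = 39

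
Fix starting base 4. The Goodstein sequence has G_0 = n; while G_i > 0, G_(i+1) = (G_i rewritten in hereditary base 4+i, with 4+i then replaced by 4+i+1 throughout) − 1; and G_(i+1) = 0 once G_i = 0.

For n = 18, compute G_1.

26

step 0: 18 = 4^2 + 2; sub 5 for 4: 5^2 + 2; = 27; G_1 = 27−1 = 26
step 1: 26 = 5^2 + 1; sub 6 for 5: 6^2 + 1; = 37; G_2 = 37−1 = 36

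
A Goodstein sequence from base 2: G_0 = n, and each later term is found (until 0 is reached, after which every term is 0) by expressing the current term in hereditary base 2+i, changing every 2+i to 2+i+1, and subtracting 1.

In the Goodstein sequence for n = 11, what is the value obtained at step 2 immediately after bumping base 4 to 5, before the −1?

15628

11 —HB2→ 2^(2 + 1) + 2 + 1 —bump→ 3^(3 + 1) + 3 + 1 = 85 —(−1)→ 84
84 —HB3→ 3^(3 + 1) + 3 —bump→ 4^(4 + 1) + 4 = 1028 —(−1)→ 1027
1027 —HB4→ 4^(4 + 1) + 3 —bump→ 5^(5 + 1) + 3 = 15628 —(−1)→ 15627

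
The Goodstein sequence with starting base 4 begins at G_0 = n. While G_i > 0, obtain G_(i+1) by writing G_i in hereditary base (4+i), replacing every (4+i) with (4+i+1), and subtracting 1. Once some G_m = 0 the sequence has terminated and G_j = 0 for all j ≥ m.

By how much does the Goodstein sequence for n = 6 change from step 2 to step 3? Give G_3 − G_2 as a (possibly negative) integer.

base 4: 6 = 4 + 2; at 5: 5 + 2 = 7; next = 6
base 5: 6 = 5 + 1; at 6: 6 + 1 = 7; next = 6
base 6: 6 = 6; at 7: 7 = 7; next = 6

0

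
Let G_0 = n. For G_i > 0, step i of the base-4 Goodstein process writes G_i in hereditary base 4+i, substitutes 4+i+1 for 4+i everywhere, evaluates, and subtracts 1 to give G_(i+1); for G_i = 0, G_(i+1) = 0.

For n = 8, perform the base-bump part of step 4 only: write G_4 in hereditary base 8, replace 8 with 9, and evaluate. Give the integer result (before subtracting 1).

step 0: 8 = 2·4; sub 5 for 4: 2·5; = 10; G_1 = 10−1 = 9
step 1: 9 = 5 + 4; sub 6 for 5: 6 + 4; = 10; G_2 = 10−1 = 9
step 2: 9 = 6 + 3; sub 7 for 6: 7 + 3; = 10; G_3 = 10−1 = 9
step 3: 9 = 7 + 2; sub 8 for 7: 8 + 2; = 10; G_4 = 10−1 = 9
step 4: 9 = 8 + 1; sub 9 for 8: 9 + 1; = 10; G_5 = 10−1 = 9

10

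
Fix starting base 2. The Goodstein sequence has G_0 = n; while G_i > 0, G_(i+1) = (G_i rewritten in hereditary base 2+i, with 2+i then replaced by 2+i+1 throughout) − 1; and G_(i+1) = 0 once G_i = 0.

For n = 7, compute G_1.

30

G_0 = 7. HB_2(7) = 2^2 + 2 + 1. Bump = 31. G_1 = 30.
G_1 = 30. HB_3(30) = 3^3 + 3. Bump = 260. G_2 = 259.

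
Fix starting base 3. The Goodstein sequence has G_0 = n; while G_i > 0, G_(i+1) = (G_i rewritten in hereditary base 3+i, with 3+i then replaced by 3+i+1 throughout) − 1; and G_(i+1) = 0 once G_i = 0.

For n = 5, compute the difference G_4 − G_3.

base 3: 5 = 3 + 2; at 4: 4 + 2 = 6; next = 5
base 4: 5 = 4 + 1; at 5: 5 + 1 = 6; next = 5
base 5: 5 = 5; at 6: 6 = 6; next = 5
base 6: 5 = 5; at 7: 5 = 5; next = 4

-1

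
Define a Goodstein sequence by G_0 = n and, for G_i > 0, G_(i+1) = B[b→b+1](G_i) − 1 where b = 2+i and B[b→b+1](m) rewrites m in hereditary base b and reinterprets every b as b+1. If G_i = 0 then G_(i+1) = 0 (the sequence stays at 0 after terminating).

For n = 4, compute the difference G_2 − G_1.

[0] 4 ≡ 2^2 (base 2). Lift 3: 27. −1: 26.
[1] 26 ≡ 2·3^2 + 2·3 + 2 (base 3). Lift 4: 42. −1: 41.

15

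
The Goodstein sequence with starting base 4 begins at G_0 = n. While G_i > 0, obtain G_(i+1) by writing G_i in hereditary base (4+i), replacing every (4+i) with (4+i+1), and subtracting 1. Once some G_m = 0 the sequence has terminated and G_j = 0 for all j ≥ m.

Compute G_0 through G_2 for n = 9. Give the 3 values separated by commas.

9, 10, 11

i=0: 9 = 2·4 + 1 (b=4); 4→5: 2·5 + 1 = 11; 11−1 = 10
i=1: 10 = 2·5 (b=5); 5→6: 2·6 = 12; 12−1 = 11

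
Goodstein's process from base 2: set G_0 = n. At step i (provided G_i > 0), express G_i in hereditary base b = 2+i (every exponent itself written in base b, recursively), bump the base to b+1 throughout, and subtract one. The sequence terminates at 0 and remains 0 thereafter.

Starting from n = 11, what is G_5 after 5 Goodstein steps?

[0] 11 ≡ 2^(2 + 1) + 2 + 1 (base 2). Lift 3: 85. −1: 84.
[1] 84 ≡ 3^(3 + 1) + 3 (base 3). Lift 4: 1028. −1: 1027.
[2] 1027 ≡ 4^(4 + 1) + 3 (base 4). Lift 5: 15628. −1: 15627.
[3] 15627 ≡ 5^(5 + 1) + 2 (base 5). Lift 6: 279938. −1: 279937.
[4] 279937 ≡ 6^(6 + 1) + 1 (base 6). Lift 7: 5764802. −1: 5764801.
[5] 5764801 ≡ 7^(7 + 1) (base 7). Lift 8: 134217728. −1: 134217727.

5764801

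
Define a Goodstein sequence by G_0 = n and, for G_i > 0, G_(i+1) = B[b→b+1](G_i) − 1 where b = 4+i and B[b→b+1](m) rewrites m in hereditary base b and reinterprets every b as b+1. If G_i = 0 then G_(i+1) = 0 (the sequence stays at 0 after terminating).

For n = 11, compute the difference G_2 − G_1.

(0) 11|_4 = 2·4 + 3 ↦ 2·5 + 3|_5 = 13 ⇒ 12
(1) 12|_5 = 2·5 + 2 ↦ 2·6 + 2|_6 = 14 ⇒ 13

1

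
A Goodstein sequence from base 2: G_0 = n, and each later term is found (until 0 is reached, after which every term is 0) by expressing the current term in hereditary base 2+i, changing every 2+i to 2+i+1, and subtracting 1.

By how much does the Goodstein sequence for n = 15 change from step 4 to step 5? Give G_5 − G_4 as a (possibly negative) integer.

G_0 = 15. HB_2(15) = 2^(2 + 1) + 2^2 + 2 + 1. Bump = 112. G_1 = 111.
G_1 = 111. HB_3(111) = 3^(3 + 1) + 3^3 + 3. Bump = 1284. G_2 = 1283.
G_2 = 1283. HB_4(1283) = 4^(4 + 1) + 4^4 + 3. Bump = 18753. G_3 = 18752.
G_3 = 18752. HB_5(18752) = 5^(5 + 1) + 5^5 + 2. Bump = 326594. G_4 = 326593.
G_4 = 326593. HB_6(326593) = 6^(6 + 1) + 6^6 + 1. Bump = 6588345. G_5 = 6588344.

6261751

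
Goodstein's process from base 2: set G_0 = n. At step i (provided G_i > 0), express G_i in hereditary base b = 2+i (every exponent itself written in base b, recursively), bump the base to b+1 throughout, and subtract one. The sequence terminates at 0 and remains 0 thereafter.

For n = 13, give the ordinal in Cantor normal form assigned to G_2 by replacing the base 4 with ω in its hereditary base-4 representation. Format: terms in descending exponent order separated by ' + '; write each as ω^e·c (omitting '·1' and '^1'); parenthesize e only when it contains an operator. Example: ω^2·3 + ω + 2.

(0) 13|_2 = 2^(2 + 1) + 2^2 + 1 ↦ 3^(3 + 1) + 3^3 + 1|_3 = 109 ⇒ 108
(1) 108|_3 = 3^(3 + 1) + 3^3 ↦ 4^(4 + 1) + 4^4|_4 = 1280 ⇒ 1279

ω^(ω + 1) + ω^3·3 + ω^2·3 + ω·3 + 3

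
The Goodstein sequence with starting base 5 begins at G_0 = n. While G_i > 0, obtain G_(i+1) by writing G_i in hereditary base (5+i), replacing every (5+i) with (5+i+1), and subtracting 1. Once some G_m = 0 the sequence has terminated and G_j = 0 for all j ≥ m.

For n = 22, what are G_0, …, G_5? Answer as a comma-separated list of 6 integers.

22, 25, 28, 31, 33, 35

(0) 22|_5 = 4·5 + 2 ↦ 4·6 + 2|_6 = 26 ⇒ 25
(1) 25|_6 = 4·6 + 1 ↦ 4·7 + 1|_7 = 29 ⇒ 28
(2) 28|_7 = 4·7 ↦ 4·8|_8 = 32 ⇒ 31
(3) 31|_8 = 3·8 + 7 ↦ 3·9 + 7|_9 = 34 ⇒ 33
(4) 33|_9 = 3·9 + 6 ↦ 3·10 + 6|_10 = 36 ⇒ 35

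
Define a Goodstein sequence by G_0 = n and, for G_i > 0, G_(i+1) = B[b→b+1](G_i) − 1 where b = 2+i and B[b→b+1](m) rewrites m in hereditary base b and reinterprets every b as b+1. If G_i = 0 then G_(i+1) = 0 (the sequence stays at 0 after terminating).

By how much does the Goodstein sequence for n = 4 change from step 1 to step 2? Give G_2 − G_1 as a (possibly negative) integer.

base 2: 4 = 2^2; at 3: 3^3 = 27; next = 26
base 3: 26 = 2·3^2 + 2·3 + 2; at 4: 2·4^2 + 2·4 + 2 = 42; next = 41

15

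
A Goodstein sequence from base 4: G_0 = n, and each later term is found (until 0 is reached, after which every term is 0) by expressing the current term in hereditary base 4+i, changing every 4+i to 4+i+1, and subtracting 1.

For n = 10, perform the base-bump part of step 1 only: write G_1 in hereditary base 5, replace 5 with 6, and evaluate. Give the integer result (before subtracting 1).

i=0: 10 = 2·4 + 2 (b=4); 4→5: 2·5 + 2 = 12; 12−1 = 11
i=1: 11 = 2·5 + 1 (b=5); 5→6: 2·6 + 1 = 13; 13−1 = 12

13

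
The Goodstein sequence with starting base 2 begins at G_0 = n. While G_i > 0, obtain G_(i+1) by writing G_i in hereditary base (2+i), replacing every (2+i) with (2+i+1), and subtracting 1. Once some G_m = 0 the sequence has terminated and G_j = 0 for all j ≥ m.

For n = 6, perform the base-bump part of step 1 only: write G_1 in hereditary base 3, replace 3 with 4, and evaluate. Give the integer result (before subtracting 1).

i=0: 6 = 2^2 + 2 (b=2); 2→3: 3^3 + 3 = 30; 30−1 = 29
i=1: 29 = 3^3 + 2 (b=3); 3→4: 4^4 + 2 = 258; 258−1 = 257

258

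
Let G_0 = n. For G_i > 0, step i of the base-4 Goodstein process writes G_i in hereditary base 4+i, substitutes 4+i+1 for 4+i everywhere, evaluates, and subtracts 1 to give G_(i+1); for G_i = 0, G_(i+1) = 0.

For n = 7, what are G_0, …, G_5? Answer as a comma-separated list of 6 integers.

base 4: 7 = 4 + 3; at 5: 5 + 3 = 8; next = 7
base 5: 7 = 5 + 2; at 6: 6 + 2 = 8; next = 7
base 6: 7 = 6 + 1; at 7: 7 + 1 = 8; next = 7
base 7: 7 = 7; at 8: 8 = 8; next = 7
base 8: 7 = 7; at 9: 7 = 7; next = 6

7, 7, 7, 7, 7, 6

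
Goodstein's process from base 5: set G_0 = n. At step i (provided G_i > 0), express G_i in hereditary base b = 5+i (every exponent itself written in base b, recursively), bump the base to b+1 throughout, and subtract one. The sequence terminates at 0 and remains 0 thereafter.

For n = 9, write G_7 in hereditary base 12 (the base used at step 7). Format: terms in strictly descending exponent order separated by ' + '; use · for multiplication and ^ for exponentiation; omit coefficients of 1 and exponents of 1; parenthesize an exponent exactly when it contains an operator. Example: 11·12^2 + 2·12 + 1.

7

step 0: 9 = 5 + 4; sub 6 for 5: 6 + 4; = 10; G_1 = 10−1 = 9
step 1: 9 = 6 + 3; sub 7 for 6: 7 + 3; = 10; G_2 = 10−1 = 9
step 2: 9 = 7 + 2; sub 8 for 7: 8 + 2; = 10; G_3 = 10−1 = 9
step 3: 9 = 8 + 1; sub 9 for 8: 9 + 1; = 10; G_4 = 10−1 = 9
step 4: 9 = 9; sub 10 for 9: 10; = 10; G_5 = 10−1 = 9
step 5: 9 = 9; sub 11 for 10: 9; = 9; G_6 = 9−1 = 8
step 6: 8 = 8; sub 12 for 11: 8; = 8; G_7 = 8−1 = 7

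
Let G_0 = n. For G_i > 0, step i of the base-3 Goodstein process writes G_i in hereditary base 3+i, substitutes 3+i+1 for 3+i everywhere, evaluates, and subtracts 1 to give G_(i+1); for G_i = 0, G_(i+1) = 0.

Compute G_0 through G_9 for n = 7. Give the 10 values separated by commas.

7, 8, 9, 9, 9, 9, 9, 9, 8, 7

G_0 = 7. HB_3(7) = 2·3 + 1. Bump = 9. G_1 = 8.
G_1 = 8. HB_4(8) = 2·4. Bump = 10. G_2 = 9.
G_2 = 9. HB_5(9) = 5 + 4. Bump = 10. G_3 = 9.
G_3 = 9. HB_6(9) = 6 + 3. Bump = 10. G_4 = 9.
G_4 = 9. HB_7(9) = 7 + 2. Bump = 10. G_5 = 9.
G_5 = 9. HB_8(9) = 8 + 1. Bump = 10. G_6 = 9.
G_6 = 9. HB_9(9) = 9. Bump = 10. G_7 = 9.
G_7 = 9. HB_10(9) = 9. Bump = 9. G_8 = 8.
G_8 = 8. HB_11(8) = 8. Bump = 8. G_9 = 7.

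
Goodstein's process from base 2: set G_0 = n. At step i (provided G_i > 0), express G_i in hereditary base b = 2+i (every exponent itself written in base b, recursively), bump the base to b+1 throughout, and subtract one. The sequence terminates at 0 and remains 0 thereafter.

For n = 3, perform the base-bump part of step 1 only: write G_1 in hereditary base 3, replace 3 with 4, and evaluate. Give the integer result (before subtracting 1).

G_0=3  [base 2] 2 + 1  →[2↦3]→  3 + 1 = 4  −1 ⇒ G_1=3
G_1=3  [base 3] 3  →[3↦4]→  4 = 4  −1 ⇒ G_2=3

4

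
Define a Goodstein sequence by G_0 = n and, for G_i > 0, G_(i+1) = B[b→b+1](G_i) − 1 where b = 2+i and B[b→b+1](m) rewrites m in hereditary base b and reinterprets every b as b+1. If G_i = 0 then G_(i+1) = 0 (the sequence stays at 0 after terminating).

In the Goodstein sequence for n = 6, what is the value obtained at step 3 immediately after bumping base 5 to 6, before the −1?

46656

G_0 = 6. HB_2(6) = 2^2 + 2. Bump = 30. G_1 = 29.
G_1 = 29. HB_3(29) = 3^3 + 2. Bump = 258. G_2 = 257.
G_2 = 257. HB_4(257) = 4^4 + 1. Bump = 3126. G_3 = 3125.
G_3 = 3125. HB_5(3125) = 5^5. Bump = 46656. G_4 = 46655.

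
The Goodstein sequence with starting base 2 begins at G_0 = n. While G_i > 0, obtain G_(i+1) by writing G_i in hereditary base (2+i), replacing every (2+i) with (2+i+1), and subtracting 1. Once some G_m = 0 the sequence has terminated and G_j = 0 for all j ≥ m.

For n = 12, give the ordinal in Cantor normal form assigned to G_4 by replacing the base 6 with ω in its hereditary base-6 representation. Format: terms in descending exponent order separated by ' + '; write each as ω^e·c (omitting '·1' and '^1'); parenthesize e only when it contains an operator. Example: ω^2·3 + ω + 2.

12 —HB2→ 2^(2 + 1) + 2^2 —bump→ 3^(3 + 1) + 3^3 = 108 —(−1)→ 107
107 —HB3→ 3^(3 + 1) + 2·3^2 + 2·3 + 2 —bump→ 4^(4 + 1) + 2·4^2 + 2·4 + 2 = 1066 —(−1)→ 1065
1065 —HB4→ 4^(4 + 1) + 2·4^2 + 2·4 + 1 —bump→ 5^(5 + 1) + 2·5^2 + 2·5 + 1 = 15686 —(−1)→ 15685
15685 —HB5→ 5^(5 + 1) + 2·5^2 + 2·5 —bump→ 6^(6 + 1) + 2·6^2 + 2·6 = 280020 —(−1)→ 280019
280019 —HB6→ 6^(6 + 1) + 2·6^2 + 6 + 5 —bump→ 7^(7 + 1) + 2·7^2 + 7 + 5 = 5764911 —(−1)→ 5764910

ω^(ω + 1) + ω^2·2 + ω + 5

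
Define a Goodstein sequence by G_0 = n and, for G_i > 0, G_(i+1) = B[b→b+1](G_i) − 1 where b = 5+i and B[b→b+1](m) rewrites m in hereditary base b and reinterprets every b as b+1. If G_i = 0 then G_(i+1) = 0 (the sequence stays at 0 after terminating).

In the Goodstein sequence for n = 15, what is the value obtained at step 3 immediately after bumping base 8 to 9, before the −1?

[0] 15 ≡ 3·5 (base 5). Lift 6: 18. −1: 17.
[1] 17 ≡ 2·6 + 5 (base 6). Lift 7: 19. −1: 18.
[2] 18 ≡ 2·7 + 4 (base 7). Lift 8: 20. −1: 19.
[3] 19 ≡ 2·8 + 3 (base 8). Lift 9: 21. −1: 20.

21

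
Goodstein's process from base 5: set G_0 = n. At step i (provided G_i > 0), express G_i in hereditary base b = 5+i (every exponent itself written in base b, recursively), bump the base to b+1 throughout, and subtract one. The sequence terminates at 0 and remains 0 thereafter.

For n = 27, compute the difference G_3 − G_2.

14

i=0: 27 = 5^2 + 2 (b=5); 5→6: 6^2 + 2 = 38; 38−1 = 37
i=1: 37 = 6^2 + 1 (b=6); 6→7: 7^2 + 1 = 50; 50−1 = 49
i=2: 49 = 7^2 (b=7); 7→8: 8^2 = 64; 64−1 = 63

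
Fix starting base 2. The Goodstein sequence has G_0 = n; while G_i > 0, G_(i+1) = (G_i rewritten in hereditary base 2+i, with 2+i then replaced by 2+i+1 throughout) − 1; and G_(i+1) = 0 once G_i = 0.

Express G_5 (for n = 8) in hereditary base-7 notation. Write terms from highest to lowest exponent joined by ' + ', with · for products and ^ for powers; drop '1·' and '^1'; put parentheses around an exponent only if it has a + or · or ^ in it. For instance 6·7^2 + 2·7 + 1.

step 0: 8 = 2^(2 + 1); sub 3 for 2: 3^(3 + 1); = 81; G_1 = 81−1 = 80
step 1: 80 = 2·3^3 + 2·3^2 + 2·3 + 2; sub 4 for 3: 2·4^4 + 2·4^2 + 2·4 + 2; = 554; G_2 = 554−1 = 553
step 2: 553 = 2·4^4 + 2·4^2 + 2·4 + 1; sub 5 for 4: 2·5^5 + 2·5^2 + 2·5 + 1; = 6311; G_3 = 6311−1 = 6310
step 3: 6310 = 2·5^5 + 2·5^2 + 2·5; sub 6 for 5: 2·6^6 + 2·6^2 + 2·6; = 93396; G_4 = 93396−1 = 93395
step 4: 93395 = 2·6^6 + 2·6^2 + 6 + 5; sub 7 for 6: 2·7^7 + 2·7^2 + 7 + 5; = 1647196; G_5 = 1647196−1 = 1647195
step 5: 1647195 = 2·7^7 + 2·7^2 + 7 + 4; sub 8 for 7: 2·8^8 + 2·8^2 + 8 + 4; = 33554572; G_6 = 33554572−1 = 33554571

2·7^7 + 2·7^2 + 7 + 4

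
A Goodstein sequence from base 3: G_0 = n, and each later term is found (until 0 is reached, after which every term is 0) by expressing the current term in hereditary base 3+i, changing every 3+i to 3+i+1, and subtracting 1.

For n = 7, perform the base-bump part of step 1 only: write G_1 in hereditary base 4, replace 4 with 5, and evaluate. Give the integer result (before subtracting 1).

10

G_0 = 7. HB_3(7) = 2·3 + 1. Bump = 9. G_1 = 8.
G_1 = 8. HB_4(8) = 2·4. Bump = 10. G_2 = 9.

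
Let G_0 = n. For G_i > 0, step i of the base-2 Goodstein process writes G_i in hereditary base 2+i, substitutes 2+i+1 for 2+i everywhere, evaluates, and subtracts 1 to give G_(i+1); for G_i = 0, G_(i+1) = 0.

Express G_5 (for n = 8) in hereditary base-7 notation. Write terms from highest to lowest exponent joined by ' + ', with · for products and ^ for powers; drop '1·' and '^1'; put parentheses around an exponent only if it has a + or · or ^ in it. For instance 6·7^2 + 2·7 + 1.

G_0 = 8. HB_2(8) = 2^(2 + 1). Bump = 81. G_1 = 80.
G_1 = 80. HB_3(80) = 2·3^3 + 2·3^2 + 2·3 + 2. Bump = 554. G_2 = 553.
G_2 = 553. HB_4(553) = 2·4^4 + 2·4^2 + 2·4 + 1. Bump = 6311. G_3 = 6310.
G_3 = 6310. HB_5(6310) = 2·5^5 + 2·5^2 + 2·5. Bump = 93396. G_4 = 93395.
G_4 = 93395. HB_6(93395) = 2·6^6 + 2·6^2 + 6 + 5. Bump = 1647196. G_5 = 1647195.

2·7^7 + 2·7^2 + 7 + 4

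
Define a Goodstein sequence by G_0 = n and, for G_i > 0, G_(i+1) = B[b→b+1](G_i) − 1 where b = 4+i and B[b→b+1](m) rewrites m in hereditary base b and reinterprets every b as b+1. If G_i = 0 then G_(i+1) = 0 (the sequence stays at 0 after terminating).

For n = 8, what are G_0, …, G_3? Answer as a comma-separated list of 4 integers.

8, 9, 9, 9

[0] 8 ≡ 2·4 (base 4). Lift 5: 10. −1: 9.
[1] 9 ≡ 5 + 4 (base 5). Lift 6: 10. −1: 9.
[2] 9 ≡ 6 + 3 (base 6). Lift 7: 10. −1: 9.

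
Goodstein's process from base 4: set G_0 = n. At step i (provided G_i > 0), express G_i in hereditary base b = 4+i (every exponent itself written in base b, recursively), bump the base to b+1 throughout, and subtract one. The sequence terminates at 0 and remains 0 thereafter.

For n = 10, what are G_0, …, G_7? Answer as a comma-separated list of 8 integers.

base 4: 10 = 2·4 + 2; at 5: 2·5 + 2 = 12; next = 11
base 5: 11 = 2·5 + 1; at 6: 2·6 + 1 = 13; next = 12
base 6: 12 = 2·6; at 7: 2·7 = 14; next = 13
base 7: 13 = 7 + 6; at 8: 8 + 6 = 14; next = 13
base 8: 13 = 8 + 5; at 9: 9 + 5 = 14; next = 13
base 9: 13 = 9 + 4; at 10: 10 + 4 = 14; next = 13
base 10: 13 = 10 + 3; at 11: 11 + 3 = 14; next = 13

10, 11, 12, 13, 13, 13, 13, 13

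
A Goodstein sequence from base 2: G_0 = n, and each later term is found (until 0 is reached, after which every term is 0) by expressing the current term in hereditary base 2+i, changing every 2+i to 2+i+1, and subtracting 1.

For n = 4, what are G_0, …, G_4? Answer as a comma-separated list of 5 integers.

(0) 4|_2 = 2^2 ↦ 3^3|_3 = 27 ⇒ 26
(1) 26|_3 = 2·3^2 + 2·3 + 2 ↦ 2·4^2 + 2·4 + 2|_4 = 42 ⇒ 41
(2) 41|_4 = 2·4^2 + 2·4 + 1 ↦ 2·5^2 + 2·5 + 1|_5 = 61 ⇒ 60
(3) 60|_5 = 2·5^2 + 2·5 ↦ 2·6^2 + 2·6|_6 = 84 ⇒ 83

4, 26, 41, 60, 83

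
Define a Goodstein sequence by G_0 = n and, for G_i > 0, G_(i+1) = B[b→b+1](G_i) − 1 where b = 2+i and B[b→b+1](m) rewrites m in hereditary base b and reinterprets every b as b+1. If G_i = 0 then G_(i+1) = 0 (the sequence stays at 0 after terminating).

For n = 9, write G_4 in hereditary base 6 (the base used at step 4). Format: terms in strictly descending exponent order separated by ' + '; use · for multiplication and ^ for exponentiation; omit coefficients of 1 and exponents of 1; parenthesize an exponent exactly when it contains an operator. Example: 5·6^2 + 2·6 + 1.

3·6^6 + 3·6^3 + 3·6^2 + 3·6 + 1

i=0: 9 = 2^(2 + 1) + 1 (b=2); 2→3: 3^(3 + 1) + 1 = 82; 82−1 = 81
i=1: 81 = 3^(3 + 1) (b=3); 3→4: 4^(4 + 1) = 1024; 1024−1 = 1023
i=2: 1023 = 3·4^4 + 3·4^3 + 3·4^2 + 3·4 + 3 (b=4); 4→5: 3·5^5 + 3·5^3 + 3·5^2 + 3·5 + 3 = 9843; 9843−1 = 9842
i=3: 9842 = 3·5^5 + 3·5^3 + 3·5^2 + 3·5 + 2 (b=5); 5→6: 3·6^6 + 3·6^3 + 3·6^2 + 3·6 + 2 = 140744; 140744−1 = 140743
i=4: 140743 = 3·6^6 + 3·6^3 + 3·6^2 + 3·6 + 1 (b=6); 6→7: 3·7^7 + 3·7^3 + 3·7^2 + 3·7 + 1 = 2471827; 2471827−1 = 2471826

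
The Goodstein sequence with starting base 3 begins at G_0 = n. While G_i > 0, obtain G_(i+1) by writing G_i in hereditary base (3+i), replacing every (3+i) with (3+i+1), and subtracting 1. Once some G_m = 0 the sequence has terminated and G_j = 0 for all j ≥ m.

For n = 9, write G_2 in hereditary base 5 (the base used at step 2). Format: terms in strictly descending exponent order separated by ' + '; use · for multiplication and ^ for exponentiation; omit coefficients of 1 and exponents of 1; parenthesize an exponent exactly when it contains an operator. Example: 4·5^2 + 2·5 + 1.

i=0: 9 = 3^2 (b=3); 3→4: 4^2 = 16; 16−1 = 15
i=1: 15 = 3·4 + 3 (b=4); 4→5: 3·5 + 3 = 18; 18−1 = 17
i=2: 17 = 3·5 + 2 (b=5); 5→6: 3·6 + 2 = 20; 20−1 = 19

3·5 + 2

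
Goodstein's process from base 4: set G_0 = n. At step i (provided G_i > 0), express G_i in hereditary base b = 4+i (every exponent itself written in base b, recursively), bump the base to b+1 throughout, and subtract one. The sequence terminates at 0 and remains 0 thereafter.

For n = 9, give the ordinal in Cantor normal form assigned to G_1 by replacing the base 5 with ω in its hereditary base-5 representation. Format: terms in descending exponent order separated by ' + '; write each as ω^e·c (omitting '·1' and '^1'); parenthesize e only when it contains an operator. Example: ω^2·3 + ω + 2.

ω·2

(0) 9|_4 = 2·4 + 1 ↦ 2·5 + 1|_5 = 11 ⇒ 10
(1) 10|_5 = 2·5 ↦ 2·6|_6 = 12 ⇒ 11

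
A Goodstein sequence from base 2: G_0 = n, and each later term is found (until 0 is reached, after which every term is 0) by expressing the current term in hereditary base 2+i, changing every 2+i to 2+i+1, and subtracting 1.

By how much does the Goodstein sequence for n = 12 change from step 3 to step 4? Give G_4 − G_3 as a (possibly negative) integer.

i=0: 12 = 2^(2 + 1) + 2^2 (b=2); 2→3: 3^(3 + 1) + 3^3 = 108; 108−1 = 107
i=1: 107 = 3^(3 + 1) + 2·3^2 + 2·3 + 2 (b=3); 3→4: 4^(4 + 1) + 2·4^2 + 2·4 + 2 = 1066; 1066−1 = 1065
i=2: 1065 = 4^(4 + 1) + 2·4^2 + 2·4 + 1 (b=4); 4→5: 5^(5 + 1) + 2·5^2 + 2·5 + 1 = 15686; 15686−1 = 15685
i=3: 15685 = 5^(5 + 1) + 2·5^2 + 2·5 (b=5); 5→6: 6^(6 + 1) + 2·6^2 + 2·6 = 280020; 280020−1 = 280019

264334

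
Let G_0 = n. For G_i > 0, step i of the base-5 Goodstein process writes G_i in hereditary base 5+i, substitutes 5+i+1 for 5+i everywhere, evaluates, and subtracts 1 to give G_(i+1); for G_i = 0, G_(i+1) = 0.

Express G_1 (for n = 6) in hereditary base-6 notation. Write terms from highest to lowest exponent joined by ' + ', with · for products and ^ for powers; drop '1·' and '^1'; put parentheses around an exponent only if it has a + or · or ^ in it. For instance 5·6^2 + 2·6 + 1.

6

[0] 6 ≡ 5 + 1 (base 5). Lift 6: 7. −1: 6.
[1] 6 ≡ 6 (base 6). Lift 7: 7. −1: 6.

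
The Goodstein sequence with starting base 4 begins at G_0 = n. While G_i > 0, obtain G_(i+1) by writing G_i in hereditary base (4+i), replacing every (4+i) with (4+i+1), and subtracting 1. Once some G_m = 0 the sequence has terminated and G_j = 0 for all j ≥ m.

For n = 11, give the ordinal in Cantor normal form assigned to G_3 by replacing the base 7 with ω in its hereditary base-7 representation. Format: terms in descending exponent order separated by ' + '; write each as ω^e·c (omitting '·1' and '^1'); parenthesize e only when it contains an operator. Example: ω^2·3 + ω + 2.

ω·2

base 4: 11 = 2·4 + 3; at 5: 2·5 + 3 = 13; next = 12
base 5: 12 = 2·5 + 2; at 6: 2·6 + 2 = 14; next = 13
base 6: 13 = 2·6 + 1; at 7: 2·7 + 1 = 15; next = 14
base 7: 14 = 2·7; at 8: 2·8 = 16; next = 15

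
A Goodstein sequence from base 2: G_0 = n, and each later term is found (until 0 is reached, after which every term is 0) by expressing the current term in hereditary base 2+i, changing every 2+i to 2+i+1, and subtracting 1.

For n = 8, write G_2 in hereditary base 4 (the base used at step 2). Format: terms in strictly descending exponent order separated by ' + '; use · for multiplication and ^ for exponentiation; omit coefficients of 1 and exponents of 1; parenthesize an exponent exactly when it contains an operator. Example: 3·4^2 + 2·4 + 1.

2·4^4 + 2·4^2 + 2·4 + 1

8 —HB2→ 2^(2 + 1) —bump→ 3^(3 + 1) = 81 —(−1)→ 80
80 —HB3→ 2·3^3 + 2·3^2 + 2·3 + 2 —bump→ 2·4^4 + 2·4^2 + 2·4 + 2 = 554 —(−1)→ 553
553 —HB4→ 2·4^4 + 2·4^2 + 2·4 + 1 —bump→ 2·5^5 + 2·5^2 + 2·5 + 1 = 6311 —(−1)→ 6310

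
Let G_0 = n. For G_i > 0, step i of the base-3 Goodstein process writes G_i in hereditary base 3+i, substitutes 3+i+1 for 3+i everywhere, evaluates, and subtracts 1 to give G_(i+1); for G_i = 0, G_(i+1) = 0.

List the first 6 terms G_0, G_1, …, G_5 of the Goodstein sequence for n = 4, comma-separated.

[0] 4 ≡ 3 + 1 (base 3). Lift 4: 5. −1: 4.
[1] 4 ≡ 4 (base 4). Lift 5: 5. −1: 4.
[2] 4 ≡ 4 (base 5). Lift 6: 4. −1: 3.
[3] 3 ≡ 3 (base 6). Lift 7: 3. −1: 2.
[4] 2 ≡ 2 (base 7). Lift 8: 2. −1: 1.

4, 4, 4, 3, 2, 1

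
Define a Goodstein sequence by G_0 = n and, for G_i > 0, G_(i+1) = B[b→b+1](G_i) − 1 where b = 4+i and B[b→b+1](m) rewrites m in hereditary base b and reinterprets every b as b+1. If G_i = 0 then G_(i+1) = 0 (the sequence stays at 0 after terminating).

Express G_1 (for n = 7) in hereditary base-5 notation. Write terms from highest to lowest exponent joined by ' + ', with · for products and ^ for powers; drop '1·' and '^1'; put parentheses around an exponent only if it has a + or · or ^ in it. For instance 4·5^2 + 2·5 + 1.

base 4: 7 = 4 + 3; at 5: 5 + 3 = 8; next = 7
base 5: 7 = 5 + 2; at 6: 6 + 2 = 8; next = 7

5 + 2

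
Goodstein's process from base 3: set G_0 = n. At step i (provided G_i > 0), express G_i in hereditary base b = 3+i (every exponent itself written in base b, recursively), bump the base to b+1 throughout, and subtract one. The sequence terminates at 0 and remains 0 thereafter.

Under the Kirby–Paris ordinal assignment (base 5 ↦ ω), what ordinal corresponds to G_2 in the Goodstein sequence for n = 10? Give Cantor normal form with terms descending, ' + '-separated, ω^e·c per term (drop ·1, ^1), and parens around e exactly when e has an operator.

10 —HB3→ 3^2 + 1 —bump→ 4^2 + 1 = 17 —(−1)→ 16
16 —HB4→ 4^2 —bump→ 5^2 = 25 —(−1)→ 24
24 —HB5→ 4·5 + 4 —bump→ 4·6 + 4 = 28 —(−1)→ 27

ω·4 + 4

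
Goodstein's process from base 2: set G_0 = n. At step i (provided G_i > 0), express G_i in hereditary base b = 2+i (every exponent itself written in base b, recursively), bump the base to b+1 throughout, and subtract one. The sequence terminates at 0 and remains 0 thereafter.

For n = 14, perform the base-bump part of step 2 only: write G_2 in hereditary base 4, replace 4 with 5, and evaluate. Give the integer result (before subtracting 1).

(0) 14|_2 = 2^(2 + 1) + 2^2 + 2 ↦ 3^(3 + 1) + 3^3 + 3|_3 = 111 ⇒ 110
(1) 110|_3 = 3^(3 + 1) + 3^3 + 2 ↦ 4^(4 + 1) + 4^4 + 2|_4 = 1282 ⇒ 1281
(2) 1281|_4 = 4^(4 + 1) + 4^4 + 1 ↦ 5^(5 + 1) + 5^5 + 1|_5 = 18751 ⇒ 18750

18751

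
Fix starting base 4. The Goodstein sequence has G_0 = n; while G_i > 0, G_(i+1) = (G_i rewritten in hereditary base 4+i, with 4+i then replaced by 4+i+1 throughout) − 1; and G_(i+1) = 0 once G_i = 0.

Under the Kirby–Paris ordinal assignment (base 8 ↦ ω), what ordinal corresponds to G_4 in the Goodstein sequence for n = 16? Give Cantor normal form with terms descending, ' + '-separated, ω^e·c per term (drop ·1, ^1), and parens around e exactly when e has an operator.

(0) 16|_4 = 4^2 ↦ 5^2|_5 = 25 ⇒ 24
(1) 24|_5 = 4·5 + 4 ↦ 4·6 + 4|_6 = 28 ⇒ 27
(2) 27|_6 = 4·6 + 3 ↦ 4·7 + 3|_7 = 31 ⇒ 30
(3) 30|_7 = 4·7 + 2 ↦ 4·8 + 2|_8 = 34 ⇒ 33
(4) 33|_8 = 4·8 + 1 ↦ 4·9 + 1|_9 = 37 ⇒ 36

ω·4 + 1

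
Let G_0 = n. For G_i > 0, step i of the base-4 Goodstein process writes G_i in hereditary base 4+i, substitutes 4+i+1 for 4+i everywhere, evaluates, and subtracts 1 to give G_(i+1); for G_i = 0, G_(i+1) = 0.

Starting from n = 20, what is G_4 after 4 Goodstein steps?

[0] 20 ≡ 4^2 + 4 (base 4). Lift 5: 30. −1: 29.
[1] 29 ≡ 5^2 + 4 (base 5). Lift 6: 40. −1: 39.
[2] 39 ≡ 6^2 + 3 (base 6). Lift 7: 52. −1: 51.
[3] 51 ≡ 7^2 + 2 (base 7). Lift 8: 66. −1: 65.
[4] 65 ≡ 8^2 + 1 (base 8). Lift 9: 82. −1: 81.

65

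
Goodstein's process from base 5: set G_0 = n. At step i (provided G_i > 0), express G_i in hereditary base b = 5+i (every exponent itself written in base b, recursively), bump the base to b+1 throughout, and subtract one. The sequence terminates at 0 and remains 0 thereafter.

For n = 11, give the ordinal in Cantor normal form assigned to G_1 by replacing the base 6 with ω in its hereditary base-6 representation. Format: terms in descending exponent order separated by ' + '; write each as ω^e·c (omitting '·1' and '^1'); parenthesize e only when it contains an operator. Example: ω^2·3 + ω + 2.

ω·2

(0) 11|_5 = 2·5 + 1 ↦ 2·6 + 1|_6 = 13 ⇒ 12
(1) 12|_6 = 2·6 ↦ 2·7|_7 = 14 ⇒ 13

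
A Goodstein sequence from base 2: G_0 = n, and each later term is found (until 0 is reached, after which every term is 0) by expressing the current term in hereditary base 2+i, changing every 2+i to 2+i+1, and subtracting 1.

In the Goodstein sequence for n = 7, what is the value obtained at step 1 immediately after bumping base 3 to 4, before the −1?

7 —HB2→ 2^2 + 2 + 1 —bump→ 3^3 + 3 + 1 = 31 —(−1)→ 30
30 —HB3→ 3^3 + 3 —bump→ 4^4 + 4 = 260 —(−1)→ 259

260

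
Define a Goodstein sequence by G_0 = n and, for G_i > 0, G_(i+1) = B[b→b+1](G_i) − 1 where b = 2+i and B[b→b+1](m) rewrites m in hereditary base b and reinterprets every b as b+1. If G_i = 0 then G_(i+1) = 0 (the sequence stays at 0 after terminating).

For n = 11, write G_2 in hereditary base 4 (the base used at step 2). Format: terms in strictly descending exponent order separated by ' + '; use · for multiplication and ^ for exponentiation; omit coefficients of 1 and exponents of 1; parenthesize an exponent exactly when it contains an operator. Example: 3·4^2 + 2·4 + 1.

i=0: 11 = 2^(2 + 1) + 2 + 1 (b=2); 2→3: 3^(3 + 1) + 3 + 1 = 85; 85−1 = 84
i=1: 84 = 3^(3 + 1) + 3 (b=3); 3→4: 4^(4 + 1) + 4 = 1028; 1028−1 = 1027
i=2: 1027 = 4^(4 + 1) + 3 (b=4); 4→5: 5^(5 + 1) + 3 = 15628; 15628−1 = 15627

4^(4 + 1) + 3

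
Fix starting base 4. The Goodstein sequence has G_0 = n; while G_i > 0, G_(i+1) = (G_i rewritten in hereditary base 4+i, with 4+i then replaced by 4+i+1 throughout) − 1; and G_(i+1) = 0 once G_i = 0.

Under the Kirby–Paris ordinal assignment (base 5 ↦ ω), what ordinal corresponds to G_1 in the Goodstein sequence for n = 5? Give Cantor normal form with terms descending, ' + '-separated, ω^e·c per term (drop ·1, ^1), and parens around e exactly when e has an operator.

ω

step 0: 5 = 4 + 1; sub 5 for 4: 5 + 1; = 6; G_1 = 6−1 = 5
step 1: 5 = 5; sub 6 for 5: 6; = 6; G_2 = 6−1 = 5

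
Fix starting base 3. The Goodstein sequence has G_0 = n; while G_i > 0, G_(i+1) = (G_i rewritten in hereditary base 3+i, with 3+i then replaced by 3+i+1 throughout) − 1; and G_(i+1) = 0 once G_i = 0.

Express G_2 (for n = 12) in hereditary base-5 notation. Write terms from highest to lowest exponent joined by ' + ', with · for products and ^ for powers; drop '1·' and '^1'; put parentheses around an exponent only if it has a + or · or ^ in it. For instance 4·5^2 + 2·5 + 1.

step 0: 12 = 3^2 + 3; sub 4 for 3: 4^2 + 4; = 20; G_1 = 20−1 = 19
step 1: 19 = 4^2 + 3; sub 5 for 4: 5^2 + 3; = 28; G_2 = 28−1 = 27
step 2: 27 = 5^2 + 2; sub 6 for 5: 6^2 + 2; = 38; G_3 = 38−1 = 37

5^2 + 2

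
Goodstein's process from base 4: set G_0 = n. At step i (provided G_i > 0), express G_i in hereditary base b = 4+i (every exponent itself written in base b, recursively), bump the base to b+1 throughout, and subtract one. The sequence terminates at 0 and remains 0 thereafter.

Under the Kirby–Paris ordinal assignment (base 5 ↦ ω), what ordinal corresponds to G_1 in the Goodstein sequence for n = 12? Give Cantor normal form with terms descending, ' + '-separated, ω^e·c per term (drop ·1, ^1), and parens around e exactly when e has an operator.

ω·2 + 4

(0) 12|_4 = 3·4 ↦ 3·5|_5 = 15 ⇒ 14
(1) 14|_5 = 2·5 + 4 ↦ 2·6 + 4|_6 = 16 ⇒ 15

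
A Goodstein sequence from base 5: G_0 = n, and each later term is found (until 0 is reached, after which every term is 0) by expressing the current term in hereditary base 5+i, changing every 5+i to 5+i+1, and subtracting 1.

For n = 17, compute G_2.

i=0: 17 = 3·5 + 2 (b=5); 5→6: 3·6 + 2 = 20; 20−1 = 19
i=1: 19 = 3·6 + 1 (b=6); 6→7: 3·7 + 1 = 22; 22−1 = 21
i=2: 21 = 3·7 (b=7); 7→8: 3·8 = 24; 24−1 = 23

21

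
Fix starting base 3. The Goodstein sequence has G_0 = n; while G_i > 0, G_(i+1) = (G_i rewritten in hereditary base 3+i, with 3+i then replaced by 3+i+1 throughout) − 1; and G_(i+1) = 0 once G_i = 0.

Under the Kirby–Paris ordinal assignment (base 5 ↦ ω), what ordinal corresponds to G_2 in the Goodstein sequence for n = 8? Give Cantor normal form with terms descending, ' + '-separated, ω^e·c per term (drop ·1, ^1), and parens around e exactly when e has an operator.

i=0: 8 = 2·3 + 2 (b=3); 3→4: 2·4 + 2 = 10; 10−1 = 9
i=1: 9 = 2·4 + 1 (b=4); 4→5: 2·5 + 1 = 11; 11−1 = 10
i=2: 10 = 2·5 (b=5); 5→6: 2·6 = 12; 12−1 = 11

ω·2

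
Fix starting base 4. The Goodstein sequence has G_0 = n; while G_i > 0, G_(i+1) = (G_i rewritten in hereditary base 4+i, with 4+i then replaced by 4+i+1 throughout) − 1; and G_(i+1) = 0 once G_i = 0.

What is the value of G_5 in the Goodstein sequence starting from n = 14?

22

step 0: 14 = 3·4 + 2; sub 5 for 4: 3·5 + 2; = 17; G_1 = 17−1 = 16
step 1: 16 = 3·5 + 1; sub 6 for 5: 3·6 + 1; = 19; G_2 = 19−1 = 18
step 2: 18 = 3·6; sub 7 for 6: 3·7; = 21; G_3 = 21−1 = 20
step 3: 20 = 2·7 + 6; sub 8 for 7: 2·8 + 6; = 22; G_4 = 22−1 = 21
step 4: 21 = 2·8 + 5; sub 9 for 8: 2·9 + 5; = 23; G_5 = 23−1 = 22
step 5: 22 = 2·9 + 4; sub 10 for 9: 2·10 + 4; = 24; G_6 = 24−1 = 23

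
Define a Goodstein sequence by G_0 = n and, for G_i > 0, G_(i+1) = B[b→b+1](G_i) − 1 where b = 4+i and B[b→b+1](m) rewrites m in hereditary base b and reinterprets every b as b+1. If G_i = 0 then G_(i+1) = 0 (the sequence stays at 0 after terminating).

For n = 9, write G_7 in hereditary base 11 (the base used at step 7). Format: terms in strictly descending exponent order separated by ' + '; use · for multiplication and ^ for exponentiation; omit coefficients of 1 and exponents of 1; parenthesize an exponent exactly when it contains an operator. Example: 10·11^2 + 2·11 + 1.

11

[0] 9 ≡ 2·4 + 1 (base 4). Lift 5: 11. −1: 10.
[1] 10 ≡ 2·5 (base 5). Lift 6: 12. −1: 11.
[2] 11 ≡ 6 + 5 (base 6). Lift 7: 12. −1: 11.
[3] 11 ≡ 7 + 4 (base 7). Lift 8: 12. −1: 11.
[4] 11 ≡ 8 + 3 (base 8). Lift 9: 12. −1: 11.
[5] 11 ≡ 9 + 2 (base 9). Lift 10: 12. −1: 11.
[6] 11 ≡ 10 + 1 (base 10). Lift 11: 12. −1: 11.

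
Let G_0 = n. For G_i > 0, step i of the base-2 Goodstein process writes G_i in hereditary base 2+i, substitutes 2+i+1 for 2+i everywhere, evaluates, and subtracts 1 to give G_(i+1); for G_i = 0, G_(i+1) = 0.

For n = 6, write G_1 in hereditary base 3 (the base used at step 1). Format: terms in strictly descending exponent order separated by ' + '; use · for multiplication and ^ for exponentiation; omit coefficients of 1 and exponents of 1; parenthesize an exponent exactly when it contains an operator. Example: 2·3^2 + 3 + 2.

[0] 6 ≡ 2^2 + 2 (base 2). Lift 3: 30. −1: 29.
[1] 29 ≡ 3^3 + 2 (base 3). Lift 4: 258. −1: 257.

3^3 + 2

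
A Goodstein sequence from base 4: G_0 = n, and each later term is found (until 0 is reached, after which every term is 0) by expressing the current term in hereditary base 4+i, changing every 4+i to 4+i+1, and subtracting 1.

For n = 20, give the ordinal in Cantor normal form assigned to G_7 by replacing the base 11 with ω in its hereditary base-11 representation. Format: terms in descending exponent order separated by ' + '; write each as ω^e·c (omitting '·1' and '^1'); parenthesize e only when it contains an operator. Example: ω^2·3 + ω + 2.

20 —HB4→ 4^2 + 4 —bump→ 5^2 + 5 = 30 —(−1)→ 29
29 —HB5→ 5^2 + 4 —bump→ 6^2 + 4 = 40 —(−1)→ 39
39 —HB6→ 6^2 + 3 —bump→ 7^2 + 3 = 52 —(−1)→ 51
51 —HB7→ 7^2 + 2 —bump→ 8^2 + 2 = 66 —(−1)→ 65
65 —HB8→ 8^2 + 1 —bump→ 9^2 + 1 = 82 —(−1)→ 81
81 —HB9→ 9^2 —bump→ 10^2 = 100 —(−1)→ 99
99 —HB10→ 9·10 + 9 —bump→ 9·11 + 9 = 108 —(−1)→ 107
107 —HB11→ 9·11 + 8 —bump→ 9·12 + 8 = 116 —(−1)→ 115

ω·9 + 8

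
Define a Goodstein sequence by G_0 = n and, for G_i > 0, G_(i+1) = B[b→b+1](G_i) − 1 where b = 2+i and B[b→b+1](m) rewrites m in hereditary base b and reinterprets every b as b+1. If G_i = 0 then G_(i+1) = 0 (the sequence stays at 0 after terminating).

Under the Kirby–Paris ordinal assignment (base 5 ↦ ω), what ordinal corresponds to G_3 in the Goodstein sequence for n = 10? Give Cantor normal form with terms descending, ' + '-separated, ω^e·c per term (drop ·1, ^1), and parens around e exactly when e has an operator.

(0) 10|_2 = 2^(2 + 1) + 2 ↦ 3^(3 + 1) + 3|_3 = 84 ⇒ 83
(1) 83|_3 = 3^(3 + 1) + 2 ↦ 4^(4 + 1) + 2|_4 = 1026 ⇒ 1025
(2) 1025|_4 = 4^(4 + 1) + 1 ↦ 5^(5 + 1) + 1|_5 = 15626 ⇒ 15625
(3) 15625|_5 = 5^(5 + 1) ↦ 6^(6 + 1)|_6 = 279936 ⇒ 279935

ω^(ω + 1)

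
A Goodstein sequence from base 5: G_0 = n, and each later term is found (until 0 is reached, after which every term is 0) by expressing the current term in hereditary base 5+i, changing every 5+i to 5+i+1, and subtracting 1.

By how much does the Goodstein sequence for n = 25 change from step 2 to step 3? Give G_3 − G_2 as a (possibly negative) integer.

G_0 = 25. HB_5(25) = 5^2. Bump = 36. G_1 = 35.
G_1 = 35. HB_6(35) = 5·6 + 5. Bump = 40. G_2 = 39.
G_2 = 39. HB_7(39) = 5·7 + 4. Bump = 44. G_3 = 43.

4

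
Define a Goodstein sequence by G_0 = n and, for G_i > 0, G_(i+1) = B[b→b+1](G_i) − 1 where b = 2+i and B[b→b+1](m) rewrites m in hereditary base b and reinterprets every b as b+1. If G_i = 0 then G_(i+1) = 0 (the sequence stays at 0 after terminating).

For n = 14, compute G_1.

G_0=14  [base 2] 2^(2 + 1) + 2^2 + 2  →[2↦3]→  3^(3 + 1) + 3^3 + 3 = 111  −1 ⇒ G_1=110
G_1=110  [base 3] 3^(3 + 1) + 3^3 + 2  →[3↦4]→  4^(4 + 1) + 4^4 + 2 = 1282  −1 ⇒ G_2=1281

110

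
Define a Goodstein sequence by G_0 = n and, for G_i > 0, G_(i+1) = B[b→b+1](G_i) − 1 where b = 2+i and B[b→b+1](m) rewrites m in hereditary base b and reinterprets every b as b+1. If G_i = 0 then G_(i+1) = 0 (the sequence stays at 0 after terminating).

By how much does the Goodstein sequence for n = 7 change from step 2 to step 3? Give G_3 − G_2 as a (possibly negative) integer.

2868

G_0=7  [base 2] 2^2 + 2 + 1  →[2↦3]→  3^3 + 3 + 1 = 31  −1 ⇒ G_1=30
G_1=30  [base 3] 3^3 + 3  →[3↦4]→  4^4 + 4 = 260  −1 ⇒ G_2=259
G_2=259  [base 4] 4^4 + 3  →[4↦5]→  5^5 + 3 = 3128  −1 ⇒ G_3=3127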